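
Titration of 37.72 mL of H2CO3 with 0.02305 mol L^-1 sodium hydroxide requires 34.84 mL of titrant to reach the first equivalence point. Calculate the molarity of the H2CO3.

0.0213 M

n(NaOH) = 0.02305 x 0.03484 = 0.0008031 mol.
At the first equivalence point, 1 mol OH^- react per mol H2CO3, so n(H2CO3) = 0.0008031 / 1 = 0.0008031 mol.
[H2CO3] = 0.0008031 / 0.03772 L = 0.0213 M.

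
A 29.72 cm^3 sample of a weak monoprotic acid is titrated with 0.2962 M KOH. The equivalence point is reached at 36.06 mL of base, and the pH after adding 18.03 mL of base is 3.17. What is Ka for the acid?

18.03 mL is half of the equivalence volume, so this is the half-equivalence point where [HA] = [A^-].
At half-equivalence pH = pKa, so pKa = 3.17.
Ka = 10^(-3.17) = 6.8 x 10^-4.

6.8 x 10^-4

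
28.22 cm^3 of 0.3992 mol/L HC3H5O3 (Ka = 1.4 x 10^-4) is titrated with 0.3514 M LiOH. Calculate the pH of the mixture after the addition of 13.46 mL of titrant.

Initial n(HC3H5O3) = 0.3992 x 0.02822 = 0.01127 mol.
n(LiOH) added = 0.3514 x 0.01346 = 0.004730 mol, converting that many moles of HC3H5O3 to C3H5O3-.
Remaining n(HC3H5O3) = 0.006536 mol; n(C3H5O3-) = 0.004730 mol.
By Henderson-Hasselbalch, pH = pKa + log([A^-]/[HA]) = 3.85 + log(0.004730/0.006536) = 3.85 + (-0.14) = 3.71.

3.71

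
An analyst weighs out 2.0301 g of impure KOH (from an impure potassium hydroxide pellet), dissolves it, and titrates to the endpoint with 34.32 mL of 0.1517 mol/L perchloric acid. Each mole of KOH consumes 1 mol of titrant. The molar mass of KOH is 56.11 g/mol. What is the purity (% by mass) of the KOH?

14.4%

n(HClO4) = 0.1517 x 0.03432 = 0.005206 mol.
n(KOH) = 0.005206 / 1 = 0.005206 mol.
mass of KOH = 0.005206 x 56.11 = 0.2921 g.
% purity = 0.2921 / 2.0301 x 100 = 14.4%.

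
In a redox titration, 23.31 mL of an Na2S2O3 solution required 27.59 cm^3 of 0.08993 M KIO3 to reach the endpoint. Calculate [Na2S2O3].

0.639 M

n(KIO3) = 0.08993 x 0.02759 = 0.002481 mol.
From the balanced equation, 1 mol KIO3 reacts with 6 mol Na2S2O3, so n(Na2S2O3) = 0.002481 x 6/1 = 0.01489 mol.
[Na2S2O3] = 0.01489 / 0.02331 L = 0.639 M.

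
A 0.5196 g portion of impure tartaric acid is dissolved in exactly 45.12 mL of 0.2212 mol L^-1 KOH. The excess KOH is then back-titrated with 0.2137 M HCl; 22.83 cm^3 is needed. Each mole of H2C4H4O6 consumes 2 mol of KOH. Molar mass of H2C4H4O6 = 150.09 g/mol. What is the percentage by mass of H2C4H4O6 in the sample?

73.7%

Total n(KOH) added = 0.2212 x 0.04512 = 0.009981 mol.
n(HCl) used = 0.2137 x 0.02283 = 0.004879 mol, which equals the excess n(KOH).
So n(KOH) consumed by the sample = 0.009981 - 0.004879 = 0.005102 mol.
n(H2C4H4O6) = 0.005102 / 2 = 0.002551 mol.
mass H2C4H4O6 = 0.002551 x 150.09 = 0.3829 g, so %H2C4H4O6 = 0.3829/0.5196 x 100 = 73.7%.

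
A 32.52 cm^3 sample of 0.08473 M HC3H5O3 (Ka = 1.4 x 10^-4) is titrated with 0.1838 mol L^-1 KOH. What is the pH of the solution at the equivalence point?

n(HC3H5O3) = 0.08473 x 0.03252 = 0.002755 mol; V(KOH) at equivalence = 0.002755/0.1838 = 0.01499 L.
At equivalence all the acid is converted to C3H5O3-; total volume = 0.03252 + 0.01499 = 0.04751 L, so [C3H5O3-] = 0.002755/0.04751 = 0.05799 M.
Kb = Kw/Ka = 1.0e-14 / 1.4 x 10^-4 = 7.14e-11.
[OH^-] = sqrt(Kb x [C3H5O3-]) = sqrt(7.14e-11 x 0.05799) = 2.04e-6 M.
pOH = 5.69, so pH = 14.00 - 5.69 = 8.31.

8.31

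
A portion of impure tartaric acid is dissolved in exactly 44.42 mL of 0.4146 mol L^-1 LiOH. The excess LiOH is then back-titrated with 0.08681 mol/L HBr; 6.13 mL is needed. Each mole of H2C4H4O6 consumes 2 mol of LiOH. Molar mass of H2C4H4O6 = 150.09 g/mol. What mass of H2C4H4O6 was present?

1.34 g

Total n(LiOH) added = 0.4146 x 0.04442 = 0.01842 mol.
n(HBr) used = 0.08681 x 0.006130 = 0.0005321 mol, which equals the excess n(LiOH).
So n(LiOH) consumed by the sample = 0.01842 - 0.0005321 = 0.01788 mol.
n(H2C4H4O6) = 0.01788 / 2 = 0.008942 mol.
mass = 0.008942 mol x 150.09 g/mol = 1.34 g.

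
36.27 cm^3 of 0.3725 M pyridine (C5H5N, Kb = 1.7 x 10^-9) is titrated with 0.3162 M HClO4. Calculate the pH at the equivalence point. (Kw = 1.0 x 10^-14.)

n(C5H5N) = 0.3725 x 0.03627 = 0.01351 mol; V(HClO4) at equivalence = 0.01351/0.3162 = 0.04273 L.
At equivalence the base is fully converted to C5H5NH+; total volume = 0.07900 L, so [C5H5NH+] = 0.01351/0.07900 = 0.1710 M.
Ka(C5H5NH+) = Kw/Kb = 1.0e-14 / 1.7 x 10^-9 = 5.88e-6.
[H^+] = sqrt(Ka x [C5H5NH+]) = sqrt(5.88e-6 x 0.1710) = 0.00100 M.
pH = -log(0.00100) = 3.00.

3.00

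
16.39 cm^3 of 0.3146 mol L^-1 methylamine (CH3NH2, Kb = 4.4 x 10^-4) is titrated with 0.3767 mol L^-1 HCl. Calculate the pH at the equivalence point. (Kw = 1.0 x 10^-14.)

5.70

n(CH3NH2) = 0.3146 x 0.01639 = 0.005156 mol; V(HCl) at equivalence = 0.005156/0.3767 = 0.01369 L.
At equivalence the base is fully converted to CH3NH3+; total volume = 0.03008 L, so [CH3NH3+] = 0.005156/0.03008 = 0.1714 M.
Ka(CH3NH3+) = Kw/Kb = 1.0e-14 / 4.4 x 10^-4 = 2.27e-11.
[H^+] = sqrt(Ka x [CH3NH3+]) = sqrt(2.27e-11 x 0.1714) = 1.97e-6 M.
pH = -log(1.97e-6) = 5.70.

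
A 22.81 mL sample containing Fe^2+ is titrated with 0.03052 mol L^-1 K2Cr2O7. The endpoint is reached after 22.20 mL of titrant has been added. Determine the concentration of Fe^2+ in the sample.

n(K2Cr2O7) = 0.03052 x 0.02220 = 0.0006775 mol.
From the balanced equation, 1 mol K2Cr2O7 reacts with 6 mol Fe^2+, so n(Fe^2+) = 0.0006775 x 6/1 = 0.004065 mol.
[Fe^2+] = 0.004065 / 0.02281 L = 0.178 M.

0.178 M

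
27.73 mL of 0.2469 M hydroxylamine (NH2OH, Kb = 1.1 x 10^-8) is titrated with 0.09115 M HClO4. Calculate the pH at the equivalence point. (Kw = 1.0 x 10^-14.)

3.61

n(NH2OH) = 0.2469 x 0.02773 = 0.006847 mol; V(HClO4) at equivalence = 0.006847/0.09115 = 0.07511 L.
At equivalence the base is fully converted to NH3OH+; total volume = 0.1028 L, so [NH3OH+] = 0.006847/0.1028 = 0.06657 M.
Ka(NH3OH+) = Kw/Kb = 1.0e-14 / 1.1 x 10^-8 = 9.09e-7.
[H^+] = sqrt(Ka x [NH3OH+]) = sqrt(9.09e-7 x 0.06657) = 0.000246 M.
pH = -log(0.000246) = 3.61.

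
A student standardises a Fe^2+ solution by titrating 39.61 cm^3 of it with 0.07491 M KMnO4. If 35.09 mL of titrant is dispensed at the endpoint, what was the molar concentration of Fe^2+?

0.332 M

n(KMnO4) = 0.07491 x 0.03509 = 0.002629 mol.
From the balanced equation, 1 mol KMnO4 reacts with 5 mol Fe^2+, so n(Fe^2+) = 0.002629 x 5/1 = 0.01314 mol.
[Fe^2+] = 0.01314 / 0.03961 L = 0.332 M.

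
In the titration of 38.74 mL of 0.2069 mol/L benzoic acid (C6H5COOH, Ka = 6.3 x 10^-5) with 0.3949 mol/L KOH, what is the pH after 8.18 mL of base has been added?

Initial n(C6H5COOH) = 0.2069 x 0.03874 = 0.008015 mol.
n(KOH) added = 0.3949 x 0.008180 = 0.003230 mol, converting that many moles of C6H5COOH to C6H5COO-.
Remaining n(C6H5COOH) = 0.004785 mol; n(C6H5COO-) = 0.003230 mol.
By Henderson-Hasselbalch, pH = pKa + log([A^-]/[HA]) = 4.20 + log(0.003230/0.004785) = 4.20 + (-0.17) = 4.03.

4.03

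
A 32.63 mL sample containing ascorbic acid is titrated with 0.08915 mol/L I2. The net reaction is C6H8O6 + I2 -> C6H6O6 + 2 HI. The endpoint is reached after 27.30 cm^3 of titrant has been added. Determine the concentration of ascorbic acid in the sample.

n(I2) = 0.08915 x 0.02730 = 0.002434 mol.
From the balanced equation, 1 mol I2 reacts with 1 mol ascorbic acid, so n(ascorbic acid) = 0.002434 x 1/1 = 0.002434 mol.
[ascorbic acid] = 0.002434 / 0.03263 L = 0.0746 M.

0.0746 M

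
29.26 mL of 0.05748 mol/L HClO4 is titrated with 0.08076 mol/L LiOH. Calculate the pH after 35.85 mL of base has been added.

n(acid) = 0.05748 x 0.02926 = 0.001682 mol; n(LiOH) added = 0.08076 x 0.03585 = 0.002895 mol.
Base is in excess by 0.002895 - 0.001682 = 0.001213 mol in a total volume of 0.06511 L.
[OH^-] = 0.001213/0.06511 = 0.01864 M, so pOH = 1.73 and pH = 14.00 - 1.73 = 12.27.

12.27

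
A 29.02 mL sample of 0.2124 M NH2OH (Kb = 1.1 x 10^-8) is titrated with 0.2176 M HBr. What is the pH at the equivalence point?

3.51

n(NH2OH) = 0.2124 x 0.02902 = 0.006164 mol; V(HBr) at equivalence = 0.006164/0.2176 = 0.02833 L.
At equivalence the base is fully converted to NH3OH+; total volume = 0.05735 L, so [NH3OH+] = 0.006164/0.05735 = 0.1075 M.
Ka(NH3OH+) = Kw/Kb = 1.0e-14 / 1.1 x 10^-8 = 9.09e-7.
[H^+] = sqrt(Ka x [NH3OH+]) = sqrt(9.09e-7 x 0.1075) = 0.000313 M.
pH = -log(0.000313) = 3.51.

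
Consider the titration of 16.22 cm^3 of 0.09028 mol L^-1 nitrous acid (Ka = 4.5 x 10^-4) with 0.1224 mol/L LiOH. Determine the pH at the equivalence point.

n(HNO2) = 0.09028 x 0.01622 = 0.001464 mol; V(LiOH) at equivalence = 0.001464/0.1224 = 0.01196 L.
At equivalence all the acid is converted to NO2-; total volume = 0.01622 + 0.01196 = 0.02818 L, so [NO2-] = 0.001464/0.02818 = 0.05196 M.
Kb = Kw/Ka = 1.0e-14 / 4.5 x 10^-4 = 2.22e-11.
[OH^-] = sqrt(Kb x [NO2-]) = sqrt(2.22e-11 x 0.05196) = 1.07e-6 M.
pOH = 5.97, so pH = 14.00 - 5.97 = 8.03.

8.03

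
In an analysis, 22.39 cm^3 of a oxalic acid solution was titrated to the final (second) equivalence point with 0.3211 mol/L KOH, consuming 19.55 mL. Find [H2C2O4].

0.140 M

n(KOH) = 0.3211 x 0.01955 = 0.006278 mol.
At the final (second) equivalence point, 2 mol OH^- react per mol H2C2O4, so n(H2C2O4) = 0.006278 / 2 = 0.003139 mol.
[H2C2O4] = 0.003139 / 0.02239 L = 0.140 M.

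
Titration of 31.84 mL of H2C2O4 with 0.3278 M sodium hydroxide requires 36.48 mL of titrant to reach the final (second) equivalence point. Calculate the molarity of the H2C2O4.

0.188 M

n(NaOH) = 0.3278 x 0.03648 = 0.01196 mol.
At the final (second) equivalence point, 2 mol OH^- react per mol H2C2O4, so n(H2C2O4) = 0.01196 / 2 = 0.005979 mol.
[H2C2O4] = 0.005979 / 0.03184 L = 0.188 M.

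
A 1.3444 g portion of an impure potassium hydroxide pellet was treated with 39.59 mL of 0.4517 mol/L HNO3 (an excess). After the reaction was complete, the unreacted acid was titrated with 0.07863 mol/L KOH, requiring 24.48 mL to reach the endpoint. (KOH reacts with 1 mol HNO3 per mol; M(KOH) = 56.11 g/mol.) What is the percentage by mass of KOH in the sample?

66.6%

Total n(HNO3) added = 0.4517 x 0.03959 = 0.01788 mol.
n(KOH) used = 0.07863 x 0.02448 = 0.001925 mol, which equals the excess n(HNO3).
So n(HNO3) consumed by the sample = 0.01788 - 0.001925 = 0.01596 mol.
n(KOH) = 0.01596 / 1 = 0.01596 mol.
mass KOH = 0.01596 x 56.11 = 0.8954 g, so %KOH = 0.8954/1.3444 x 100 = 66.6%.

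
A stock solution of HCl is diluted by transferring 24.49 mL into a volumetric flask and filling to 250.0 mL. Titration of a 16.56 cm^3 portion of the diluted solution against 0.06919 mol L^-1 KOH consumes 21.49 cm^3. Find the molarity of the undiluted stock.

n(KOH) = 0.06919 x 0.02149 = 0.001487 mol.
n(HCl) in the aliquot = 0.001487 mol.
[diluted HCl] = 0.001487 / 0.01656 = 0.08979 M.
Dilution factor = 250.0/24.49 = 10.21, so [stock] = 0.08979 x 10.21 = 0.917 M.

0.917 M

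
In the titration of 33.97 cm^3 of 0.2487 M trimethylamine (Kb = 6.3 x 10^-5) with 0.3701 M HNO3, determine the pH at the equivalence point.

5.31

n((CH3)3N) = 0.2487 x 0.03397 = 0.008448 mol; V(HNO3) at equivalence = 0.008448/0.3701 = 0.02283 L.
At equivalence the base is fully converted to (CH3)3NH+; total volume = 0.05680 L, so [(CH3)3NH+] = 0.008448/0.05680 = 0.1487 M.
Ka((CH3)3NH+) = Kw/Kb = 1.0e-14 / 6.3 x 10^-5 = 1.59e-10.
[H^+] = sqrt(Ka x [(CH3)3NH+]) = sqrt(1.59e-10 x 0.1487) = 4.86e-6 M.
pH = -log(4.86e-6) = 5.31.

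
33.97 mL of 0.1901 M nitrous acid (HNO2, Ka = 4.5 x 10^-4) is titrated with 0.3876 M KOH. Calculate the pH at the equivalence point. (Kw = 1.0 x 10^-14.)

8.23

n(HNO2) = 0.1901 x 0.03397 = 0.006458 mol; V(KOH) at equivalence = 0.006458/0.3876 = 0.01666 L.
At equivalence all the acid is converted to NO2-; total volume = 0.03397 + 0.01666 = 0.05063 L, so [NO2-] = 0.006458/0.05063 = 0.1275 M.
Kb = Kw/Ka = 1.0e-14 / 4.5 x 10^-4 = 2.22e-11.
[OH^-] = sqrt(Kb x [NO2-]) = sqrt(2.22e-11 x 0.1275) = 1.68e-6 M.
pOH = 5.77, so pH = 14.00 - 5.77 = 8.23.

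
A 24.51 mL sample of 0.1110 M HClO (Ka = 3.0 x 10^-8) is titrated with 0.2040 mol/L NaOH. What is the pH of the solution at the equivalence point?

10.19

n(HClO) = 0.1110 x 0.02451 = 0.002721 mol; V(NaOH) at equivalence = 0.002721/0.2040 = 0.01334 L.
At equivalence all the acid is converted to ClO-; total volume = 0.02451 + 0.01334 = 0.03785 L, so [ClO-] = 0.002721/0.03785 = 0.07189 M.
Kb = Kw/Ka = 1.0e-14 / 3.0 x 10^-8 = 3.33e-7.
[OH^-] = sqrt(Kb x [ClO-]) = sqrt(3.33e-7 x 0.07189) = 0.000155 M.
pOH = 3.81, so pH = 14.00 - 3.81 = 10.19.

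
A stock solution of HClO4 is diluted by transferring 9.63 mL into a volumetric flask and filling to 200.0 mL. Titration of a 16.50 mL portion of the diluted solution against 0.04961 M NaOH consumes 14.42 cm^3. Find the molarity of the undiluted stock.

0.900 M

n(NaOH) = 0.04961 x 0.01442 = 0.0007154 mol.
n(HClO4) in the aliquot = 0.0007154 mol.
[diluted HClO4] = 0.0007154 / 0.01650 = 0.04336 M.
Dilution factor = 200.0/9.630 = 20.77, so [stock] = 0.04336 x 20.77 = 0.900 M.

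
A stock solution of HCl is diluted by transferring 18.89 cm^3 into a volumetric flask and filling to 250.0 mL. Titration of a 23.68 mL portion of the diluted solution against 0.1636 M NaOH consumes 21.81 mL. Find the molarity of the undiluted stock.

1.99 M

n(NaOH) = 0.1636 x 0.02181 = 0.003568 mol.
n(HCl) in the aliquot = 0.003568 mol.
[diluted HCl] = 0.003568 / 0.02368 = 0.1507 M.
Dilution factor = 250.0/18.89 = 13.23, so [stock] = 0.1507 x 13.23 = 1.99 M.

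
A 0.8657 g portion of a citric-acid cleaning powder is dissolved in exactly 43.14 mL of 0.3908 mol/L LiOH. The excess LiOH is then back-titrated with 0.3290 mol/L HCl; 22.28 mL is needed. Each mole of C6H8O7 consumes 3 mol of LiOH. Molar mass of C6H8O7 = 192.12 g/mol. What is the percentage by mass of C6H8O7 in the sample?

Total n(LiOH) added = 0.3908 x 0.04314 = 0.01686 mol.
n(HCl) used = 0.3290 x 0.02228 = 0.007330 mol, which equals the excess n(LiOH).
So n(LiOH) consumed by the sample = 0.01686 - 0.007330 = 0.009529 mol.
n(C6H8O7) = 0.009529 / 3 = 0.003176 mol.
mass C6H8O7 = 0.003176 x 192.12 = 0.6102 g, so %C6H8O7 = 0.6102/0.8657 x 100 = 70.5%.

70.5%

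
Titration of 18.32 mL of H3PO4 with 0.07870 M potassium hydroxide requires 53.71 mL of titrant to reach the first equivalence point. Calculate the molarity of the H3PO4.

0.231 M

n(KOH) = 0.07870 x 0.05371 = 0.004227 mol.
At the first equivalence point, 1 mol OH^- react per mol H3PO4, so n(H3PO4) = 0.004227 / 1 = 0.004227 mol.
[H3PO4] = 0.004227 / 0.01832 L = 0.231 M.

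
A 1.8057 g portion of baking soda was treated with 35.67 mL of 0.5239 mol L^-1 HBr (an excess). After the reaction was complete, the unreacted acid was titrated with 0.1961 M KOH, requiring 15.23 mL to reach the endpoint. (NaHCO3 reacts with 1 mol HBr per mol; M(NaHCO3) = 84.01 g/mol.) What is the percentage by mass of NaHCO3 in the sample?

73.0%

Total n(HBr) added = 0.5239 x 0.03567 = 0.01869 mol.
n(KOH) used = 0.1961 x 0.01523 = 0.002987 mol, which equals the excess n(HBr).
So n(HBr) consumed by the sample = 0.01869 - 0.002987 = 0.01570 mol.
n(NaHCO3) = 0.01570 / 1 = 0.01570 mol.
mass NaHCO3 = 0.01570 x 84.01 = 1.319 g, so %NaHCO3 = 1.319/1.8057 x 100 = 73.0%.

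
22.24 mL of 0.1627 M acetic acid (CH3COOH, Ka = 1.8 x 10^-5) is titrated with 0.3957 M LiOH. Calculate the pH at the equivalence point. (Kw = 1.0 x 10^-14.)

n(CH3COOH) = 0.1627 x 0.02224 = 0.003618 mol; V(LiOH) at equivalence = 0.003618/0.3957 = 0.009144 L.
At equivalence all the acid is converted to CH3COO-; total volume = 0.02224 + 0.009144 = 0.03138 L, so [CH3COO-] = 0.003618/0.03138 = 0.1153 M.
Kb = Kw/Ka = 1.0e-14 / 1.8 x 10^-5 = 5.56e-10.
[OH^-] = sqrt(Kb x [CH3COO-]) = sqrt(5.56e-10 x 0.1153) = 8.00e-6 M.
pOH = 5.10, so pH = 14.00 - 5.10 = 8.90.

8.90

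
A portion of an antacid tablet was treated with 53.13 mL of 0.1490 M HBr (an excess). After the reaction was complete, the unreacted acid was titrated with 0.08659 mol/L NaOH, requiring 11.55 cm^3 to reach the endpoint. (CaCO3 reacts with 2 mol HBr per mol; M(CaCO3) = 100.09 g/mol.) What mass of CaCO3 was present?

Total n(HBr) added = 0.1490 x 0.05313 = 0.007916 mol.
n(NaOH) used = 0.08659 x 0.01155 = 0.001000 mol, which equals the excess n(HBr).
So n(HBr) consumed by the sample = 0.007916 - 0.001000 = 0.006916 mol.
n(CaCO3) = 0.006916 / 2 = 0.003458 mol.
mass = 0.003458 mol x 100.09 g/mol = 0.346 g.

0.346 g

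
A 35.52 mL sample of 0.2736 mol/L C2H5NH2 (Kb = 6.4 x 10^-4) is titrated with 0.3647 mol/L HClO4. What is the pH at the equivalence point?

n(C2H5NH2) = 0.2736 x 0.03552 = 0.009718 mol; V(HClO4) at equivalence = 0.009718/0.3647 = 0.02665 L.
At equivalence the base is fully converted to C2H5NH3+; total volume = 0.06217 L, so [C2H5NH3+] = 0.009718/0.06217 = 0.1563 M.
Ka(C2H5NH3+) = Kw/Kb = 1.0e-14 / 6.4 x 10^-4 = 1.56e-11.
[H^+] = sqrt(Ka x [C2H5NH3+]) = sqrt(1.56e-11 x 0.1563) = 1.56e-6 M.
pH = -log(1.56e-6) = 5.81.

5.81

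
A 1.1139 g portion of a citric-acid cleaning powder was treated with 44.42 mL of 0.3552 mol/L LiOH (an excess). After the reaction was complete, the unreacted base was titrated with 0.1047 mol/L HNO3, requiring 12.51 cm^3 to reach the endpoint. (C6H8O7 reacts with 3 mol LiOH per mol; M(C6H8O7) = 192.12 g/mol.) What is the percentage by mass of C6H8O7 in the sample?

Total n(LiOH) added = 0.3552 x 0.04442 = 0.01578 mol.
n(HNO3) used = 0.1047 x 0.01251 = 0.001310 mol, which equals the excess n(LiOH).
So n(LiOH) consumed by the sample = 0.01578 - 0.001310 = 0.01447 mol.
n(C6H8O7) = 0.01447 / 3 = 0.004823 mol.
mass C6H8O7 = 0.004823 x 192.12 = 0.9265 g, so %C6H8O7 = 0.9265/1.1139 x 100 = 83.2%.

83.2%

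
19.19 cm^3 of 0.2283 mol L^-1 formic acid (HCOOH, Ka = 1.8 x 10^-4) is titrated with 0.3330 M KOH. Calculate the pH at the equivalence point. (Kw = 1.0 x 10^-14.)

8.44

n(HCOOH) = 0.2283 x 0.01919 = 0.004381 mol; V(KOH) at equivalence = 0.004381/0.3330 = 0.01316 L.
At equivalence all the acid is converted to HCOO-; total volume = 0.01919 + 0.01316 = 0.03235 L, so [HCOO-] = 0.004381/0.03235 = 0.1354 M.
Kb = Kw/Ka = 1.0e-14 / 1.8 x 10^-4 = 5.56e-11.
[OH^-] = sqrt(Kb x [HCOO-]) = sqrt(5.56e-11 x 0.1354) = 2.74e-6 M.
pOH = 5.56, so pH = 14.00 - 5.56 = 8.44.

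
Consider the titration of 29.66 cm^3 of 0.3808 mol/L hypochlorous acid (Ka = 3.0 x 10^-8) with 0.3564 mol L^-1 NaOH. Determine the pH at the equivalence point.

n(HClO) = 0.3808 x 0.02966 = 0.01129 mol; V(NaOH) at equivalence = 0.01129/0.3564 = 0.03169 L.
At equivalence all the acid is converted to ClO-; total volume = 0.02966 + 0.03169 = 0.06135 L, so [ClO-] = 0.01129/0.06135 = 0.1841 M.
Kb = Kw/Ka = 1.0e-14 / 3.0 x 10^-8 = 3.33e-7.
[OH^-] = sqrt(Kb x [ClO-]) = sqrt(3.33e-7 x 0.1841) = 0.000248 M.
pOH = 3.61, so pH = 14.00 - 3.61 = 10.39.

10.39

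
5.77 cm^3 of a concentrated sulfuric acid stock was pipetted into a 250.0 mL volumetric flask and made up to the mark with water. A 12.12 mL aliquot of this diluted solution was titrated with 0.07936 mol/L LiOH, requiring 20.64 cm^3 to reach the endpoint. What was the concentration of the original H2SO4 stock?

2.93 M

n(LiOH) = 0.07936 x 0.02064 = 0.001638 mol.
n(H2SO4) in the aliquot = 0.001638 x 1/2 = 0.0008190 mol.
[diluted H2SO4] = 0.0008190 / 0.01212 = 0.06757 M.
Dilution factor = 250.0/5.770 = 43.33, so [stock] = 0.06757 x 43.33 = 2.93 M.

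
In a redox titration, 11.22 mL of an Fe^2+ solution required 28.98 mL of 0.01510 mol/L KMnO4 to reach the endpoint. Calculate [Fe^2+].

n(KMnO4) = 0.01510 x 0.02898 = 0.0004376 mol.
From the balanced equation, 1 mol KMnO4 reacts with 5 mol Fe^2+, so n(Fe^2+) = 0.0004376 x 5/1 = 0.002188 mol.
[Fe^2+] = 0.002188 / 0.01122 L = 0.195 M.

0.195 M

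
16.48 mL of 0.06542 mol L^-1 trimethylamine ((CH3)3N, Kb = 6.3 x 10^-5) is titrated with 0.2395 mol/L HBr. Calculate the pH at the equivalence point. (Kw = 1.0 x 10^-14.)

n((CH3)3N) = 0.06542 x 0.01648 = 0.001078 mol; V(HBr) at equivalence = 0.001078/0.2395 = 0.004502 L.
At equivalence the base is fully converted to (CH3)3NH+; total volume = 0.02098 L, so [(CH3)3NH+] = 0.001078/0.02098 = 0.05138 M.
Ka((CH3)3NH+) = Kw/Kb = 1.0e-14 / 6.3 x 10^-5 = 1.59e-10.
[H^+] = sqrt(Ka x [(CH3)3NH+]) = sqrt(1.59e-10 x 0.05138) = 2.86e-6 M.
pH = -log(2.86e-6) = 5.54.

5.54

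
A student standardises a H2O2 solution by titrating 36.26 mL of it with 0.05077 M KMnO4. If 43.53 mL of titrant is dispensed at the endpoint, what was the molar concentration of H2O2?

n(KMnO4) = 0.05077 x 0.04353 = 0.002210 mol.
From the balanced equation, 2 mol KMnO4 reacts with 5 mol H2O2, so n(H2O2) = 0.002210 x 5/2 = 0.005525 mol.
[H2O2] = 0.005525 / 0.03626 L = 0.152 M.

0.152 M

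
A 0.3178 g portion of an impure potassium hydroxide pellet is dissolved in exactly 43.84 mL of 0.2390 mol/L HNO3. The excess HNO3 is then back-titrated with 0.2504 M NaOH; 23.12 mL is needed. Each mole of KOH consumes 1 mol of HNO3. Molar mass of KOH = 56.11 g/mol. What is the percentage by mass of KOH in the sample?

Total n(HNO3) added = 0.2390 x 0.04384 = 0.01048 mol.
n(NaOH) used = 0.2504 x 0.02312 = 0.005789 mol, which equals the excess n(HNO3).
So n(HNO3) consumed by the sample = 0.01048 - 0.005789 = 0.004689 mol.
n(KOH) = 0.004689 / 1 = 0.004689 mol.
mass KOH = 0.004689 x 56.11 = 0.2631 g, so %KOH = 0.2631/0.3178 x 100 = 82.8%.

82.8%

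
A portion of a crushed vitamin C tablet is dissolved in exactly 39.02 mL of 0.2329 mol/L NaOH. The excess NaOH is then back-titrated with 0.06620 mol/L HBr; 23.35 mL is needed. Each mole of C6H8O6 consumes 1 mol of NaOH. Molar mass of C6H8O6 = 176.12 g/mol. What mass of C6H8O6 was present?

1.33 g

Total n(NaOH) added = 0.2329 x 0.03902 = 0.009088 mol.
n(HBr) used = 0.06620 x 0.02335 = 0.001546 mol, which equals the excess n(NaOH).
So n(NaOH) consumed by the sample = 0.009088 - 0.001546 = 0.007542 mol.
n(C6H8O6) = 0.007542 / 1 = 0.007542 mol.
mass = 0.007542 mol x 176.12 g/mol = 1.33 g.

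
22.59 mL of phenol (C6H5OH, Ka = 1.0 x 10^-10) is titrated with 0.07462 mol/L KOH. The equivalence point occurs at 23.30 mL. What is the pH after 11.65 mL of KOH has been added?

10.00

11.65 mL is exactly half the equivalence volume (23.30/2), i.e. the half-equivalence point.
There, n(HA) = n(A^-), so pH = pKa = -log(1.0 x 10^-10) = 10.00.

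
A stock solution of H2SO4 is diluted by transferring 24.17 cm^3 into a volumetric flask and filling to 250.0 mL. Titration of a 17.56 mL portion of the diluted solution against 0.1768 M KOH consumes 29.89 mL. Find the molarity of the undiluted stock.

1.56 M

n(KOH) = 0.1768 x 0.02989 = 0.005285 mol.
n(H2SO4) in the aliquot = 0.005285 x 1/2 = 0.002642 mol.
[diluted H2SO4] = 0.002642 / 0.01756 = 0.1505 M.
Dilution factor = 250.0/24.17 = 10.34, so [stock] = 0.1505 x 10.34 = 1.56 M.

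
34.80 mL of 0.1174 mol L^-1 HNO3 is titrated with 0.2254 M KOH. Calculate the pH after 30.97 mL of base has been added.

12.64

n(acid) = 0.1174 x 0.03480 = 0.004086 mol; n(KOH) added = 0.2254 x 0.03097 = 0.006981 mol.
Base is in excess by 0.006981 - 0.004086 = 0.002895 mol in a total volume of 0.06577 L.
[OH^-] = 0.002895/0.06577 = 0.04402 M, so pOH = 1.36 and pH = 14.00 - 1.36 = 12.64.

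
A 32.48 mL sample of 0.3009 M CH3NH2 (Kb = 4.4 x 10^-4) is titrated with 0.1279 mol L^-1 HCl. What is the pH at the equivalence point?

n(CH3NH2) = 0.3009 x 0.03248 = 0.009773 mol; V(HCl) at equivalence = 0.009773/0.1279 = 0.07641 L.
At equivalence the base is fully converted to CH3NH3+; total volume = 0.1089 L, so [CH3NH3+] = 0.009773/0.1089 = 0.08975 M.
Ka(CH3NH3+) = Kw/Kb = 1.0e-14 / 4.4 x 10^-4 = 2.27e-11.
[H^+] = sqrt(Ka x [CH3NH3+]) = sqrt(2.27e-11 x 0.08975) = 1.43e-6 M.
pH = -log(1.43e-6) = 5.85.

5.85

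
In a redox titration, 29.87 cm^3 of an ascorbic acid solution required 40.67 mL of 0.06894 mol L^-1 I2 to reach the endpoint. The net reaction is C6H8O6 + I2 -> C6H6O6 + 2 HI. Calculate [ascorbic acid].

0.0939 M

n(I2) = 0.06894 x 0.04067 = 0.002804 mol.
From the balanced equation, 1 mol I2 reacts with 1 mol ascorbic acid, so n(ascorbic acid) = 0.002804 x 1/1 = 0.002804 mol.
[ascorbic acid] = 0.002804 / 0.02987 L = 0.0939 M.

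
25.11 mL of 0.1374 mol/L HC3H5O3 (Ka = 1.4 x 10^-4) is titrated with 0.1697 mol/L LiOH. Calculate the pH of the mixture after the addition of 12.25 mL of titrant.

4.03

Initial n(HC3H5O3) = 0.1374 x 0.02511 = 0.003450 mol.
n(LiOH) added = 0.1697 x 0.01225 = 0.002079 mol, converting that many moles of HC3H5O3 to C3H5O3-.
Remaining n(HC3H5O3) = 0.001371 mol; n(C3H5O3-) = 0.002079 mol.
By Henderson-Hasselbalch, pH = pKa + log([A^-]/[HA]) = 3.85 + log(0.002079/0.001371) = 3.85 + (+0.18) = 4.03.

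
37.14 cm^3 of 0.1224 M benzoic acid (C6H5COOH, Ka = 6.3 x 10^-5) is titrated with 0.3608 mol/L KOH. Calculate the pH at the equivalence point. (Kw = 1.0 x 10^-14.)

8.58

n(C6H5COOH) = 0.1224 x 0.03714 = 0.004546 mol; V(KOH) at equivalence = 0.004546/0.3608 = 0.01260 L.
At equivalence all the acid is converted to C6H5COO-; total volume = 0.03714 + 0.01260 = 0.04974 L, so [C6H5COO-] = 0.004546/0.04974 = 0.09139 M.
Kb = Kw/Ka = 1.0e-14 / 6.3 x 10^-5 = 1.59e-10.
[OH^-] = sqrt(Kb x [C6H5COO-]) = sqrt(1.59e-10 x 0.09139) = 3.81e-6 M.
pOH = 5.42, so pH = 14.00 - 5.42 = 8.58.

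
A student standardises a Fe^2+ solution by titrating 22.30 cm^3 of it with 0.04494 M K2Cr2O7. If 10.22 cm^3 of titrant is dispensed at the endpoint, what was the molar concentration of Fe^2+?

n(K2Cr2O7) = 0.04494 x 0.01022 = 0.0004593 mol.
From the balanced equation, 1 mol K2Cr2O7 reacts with 6 mol Fe^2+, so n(Fe^2+) = 0.0004593 x 6/1 = 0.002756 mol.
[Fe^2+] = 0.002756 / 0.02230 L = 0.124 M.

0.124 M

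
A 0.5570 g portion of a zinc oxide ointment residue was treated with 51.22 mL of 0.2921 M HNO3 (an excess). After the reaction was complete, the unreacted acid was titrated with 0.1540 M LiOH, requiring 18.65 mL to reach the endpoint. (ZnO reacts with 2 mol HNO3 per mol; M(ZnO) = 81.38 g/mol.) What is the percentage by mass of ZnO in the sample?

88.3%

Total n(HNO3) added = 0.2921 x 0.05122 = 0.01496 mol.
n(LiOH) used = 0.1540 x 0.01865 = 0.002872 mol, which equals the excess n(HNO3).
So n(HNO3) consumed by the sample = 0.01496 - 0.002872 = 0.01209 mol.
n(ZnO) = 0.01209 / 2 = 0.006045 mol.
mass ZnO = 0.006045 x 81.38 = 0.4919 g, so %ZnO = 0.4919/0.5570 x 100 = 88.3%.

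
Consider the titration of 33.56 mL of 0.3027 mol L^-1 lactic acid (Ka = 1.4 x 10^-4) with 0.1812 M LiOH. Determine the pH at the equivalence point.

8.45

n(HC3H5O3) = 0.3027 x 0.03356 = 0.01016 mol; V(LiOH) at equivalence = 0.01016/0.1812 = 0.05606 L.
At equivalence all the acid is converted to C3H5O3-; total volume = 0.03356 + 0.05606 = 0.08962 L, so [C3H5O3-] = 0.01016/0.08962 = 0.1133 M.
Kb = Kw/Ka = 1.0e-14 / 1.4 x 10^-4 = 7.14e-11.
[OH^-] = sqrt(Kb x [C3H5O3-]) = sqrt(7.14e-11 x 0.1133) = 2.85e-6 M.
pOH = 5.55, so pH = 14.00 - 5.55 = 8.45.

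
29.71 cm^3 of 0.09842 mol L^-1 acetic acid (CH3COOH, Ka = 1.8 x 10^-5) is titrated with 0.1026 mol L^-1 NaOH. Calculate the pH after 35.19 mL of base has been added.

12.02

n(acid) = 0.09842 x 0.02971 = 0.002924 mol; n(NaOH) added = 0.1026 x 0.03519 = 0.003610 mol.
Base is in excess by 0.003610 - 0.002924 = 0.0006864 mol in a total volume of 0.06490 L.
[OH^-] = 0.0006864/0.06490 = 0.01058 M, so pOH = 1.98 and pH = 14.00 - 1.98 = 12.02.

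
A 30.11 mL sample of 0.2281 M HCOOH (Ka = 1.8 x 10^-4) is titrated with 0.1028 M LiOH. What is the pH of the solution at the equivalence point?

n(HCOOH) = 0.2281 x 0.03011 = 0.006868 mol; V(LiOH) at equivalence = 0.006868/0.1028 = 0.06681 L.
At equivalence all the acid is converted to HCOO-; total volume = 0.03011 + 0.06681 = 0.09692 L, so [HCOO-] = 0.006868/0.09692 = 0.07086 M.
Kb = Kw/Ka = 1.0e-14 / 1.8 x 10^-4 = 5.56e-11.
[OH^-] = sqrt(Kb x [HCOO-]) = sqrt(5.56e-11 x 0.07086) = 1.98e-6 M.
pOH = 5.70, so pH = 14.00 - 5.70 = 8.30.

8.30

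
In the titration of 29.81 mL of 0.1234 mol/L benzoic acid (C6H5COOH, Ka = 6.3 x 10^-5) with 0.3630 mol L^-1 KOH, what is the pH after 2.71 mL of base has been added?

3.76

Initial n(C6H5COOH) = 0.1234 x 0.02981 = 0.003679 mol.
n(KOH) added = 0.3630 x 0.002710 = 0.0009837 mol, converting that many moles of C6H5COOH to C6H5COO-.
Remaining n(C6H5COOH) = 0.002695 mol; n(C6H5COO-) = 0.0009837 mol.
By Henderson-Hasselbalch, pH = pKa + log([A^-]/[HA]) = 4.20 + log(0.0009837/0.002695) = 4.20 + (-0.44) = 3.76.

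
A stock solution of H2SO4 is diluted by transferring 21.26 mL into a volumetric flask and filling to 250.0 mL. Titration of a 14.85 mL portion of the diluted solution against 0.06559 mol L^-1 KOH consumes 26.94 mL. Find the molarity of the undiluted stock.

0.700 M

n(KOH) = 0.06559 x 0.02694 = 0.001767 mol.
n(H2SO4) in the aliquot = 0.001767 x 1/2 = 0.0008835 mol.
[diluted H2SO4] = 0.0008835 / 0.01485 = 0.05949 M.
Dilution factor = 250.0/21.26 = 11.76, so [stock] = 0.05949 x 11.76 = 0.700 M.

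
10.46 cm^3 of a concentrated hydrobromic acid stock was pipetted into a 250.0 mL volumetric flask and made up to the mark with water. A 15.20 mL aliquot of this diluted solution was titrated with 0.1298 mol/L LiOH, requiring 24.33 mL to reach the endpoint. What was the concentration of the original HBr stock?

4.97 M

n(LiOH) = 0.1298 x 0.02433 = 0.003158 mol.
n(HBr) in the aliquot = 0.003158 mol.
[diluted HBr] = 0.003158 / 0.01520 = 0.2078 M.
Dilution factor = 250.0/10.46 = 23.90, so [stock] = 0.2078 x 23.90 = 4.97 M.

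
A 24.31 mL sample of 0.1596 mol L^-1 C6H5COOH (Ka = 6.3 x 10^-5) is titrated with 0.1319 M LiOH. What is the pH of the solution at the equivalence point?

n(C6H5COOH) = 0.1596 x 0.02431 = 0.003880 mol; V(LiOH) at equivalence = 0.003880/0.1319 = 0.02942 L.
At equivalence all the acid is converted to C6H5COO-; total volume = 0.02431 + 0.02942 = 0.05373 L, so [C6H5COO-] = 0.003880/0.05373 = 0.07222 M.
Kb = Kw/Ka = 1.0e-14 / 6.3 x 10^-5 = 1.59e-10.
[OH^-] = sqrt(Kb x [C6H5COO-]) = sqrt(1.59e-10 x 0.07222) = 3.39e-6 M.
pOH = 5.47, so pH = 14.00 - 5.47 = 8.53.

8.53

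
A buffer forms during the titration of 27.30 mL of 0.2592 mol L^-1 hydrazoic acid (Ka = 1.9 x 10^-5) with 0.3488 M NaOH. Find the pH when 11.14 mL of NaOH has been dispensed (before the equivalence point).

Initial n(HN3) = 0.2592 x 0.02730 = 0.007076 mol.
n(NaOH) added = 0.3488 x 0.01114 = 0.003886 mol, converting that many moles of HN3 to N3-.
Remaining n(HN3) = 0.003191 mol; n(N3-) = 0.003886 mol.
By Henderson-Hasselbalch, pH = pKa + log([A^-]/[HA]) = 4.72 + log(0.003886/0.003191) = 4.72 + (+0.09) = 4.81.

4.81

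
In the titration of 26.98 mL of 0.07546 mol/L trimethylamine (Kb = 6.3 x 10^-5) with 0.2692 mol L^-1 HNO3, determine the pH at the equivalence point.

5.51

n((CH3)3N) = 0.07546 x 0.02698 = 0.002036 mol; V(HNO3) at equivalence = 0.002036/0.2692 = 0.007563 L.
At equivalence the base is fully converted to (CH3)3NH+; total volume = 0.03454 L, so [(CH3)3NH+] = 0.002036/0.03454 = 0.05894 M.
Ka((CH3)3NH+) = Kw/Kb = 1.0e-14 / 6.3 x 10^-5 = 1.59e-10.
[H^+] = sqrt(Ka x [(CH3)3NH+]) = sqrt(1.59e-10 x 0.05894) = 3.06e-6 M.
pH = -log(3.06e-6) = 5.51.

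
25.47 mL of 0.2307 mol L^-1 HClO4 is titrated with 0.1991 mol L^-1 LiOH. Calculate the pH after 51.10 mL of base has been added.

12.75

n(acid) = 0.2307 x 0.02547 = 0.005876 mol; n(LiOH) added = 0.1991 x 0.05110 = 0.01017 mol.
Base is in excess by 0.01017 - 0.005876 = 0.004298 mol in a total volume of 0.07657 L.
[OH^-] = 0.004298/0.07657 = 0.05613 M, so pOH = 1.25 and pH = 14.00 - 1.25 = 12.75.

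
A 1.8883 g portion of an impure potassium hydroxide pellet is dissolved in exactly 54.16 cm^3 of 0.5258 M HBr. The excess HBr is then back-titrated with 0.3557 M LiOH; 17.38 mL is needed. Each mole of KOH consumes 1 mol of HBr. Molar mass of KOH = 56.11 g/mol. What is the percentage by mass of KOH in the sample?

Total n(HBr) added = 0.5258 x 0.05416 = 0.02848 mol.
n(LiOH) used = 0.3557 x 0.01738 = 0.006182 mol, which equals the excess n(HBr).
So n(HBr) consumed by the sample = 0.02848 - 0.006182 = 0.02230 mol.
n(KOH) = 0.02230 / 1 = 0.02230 mol.
mass KOH = 0.02230 x 56.11 = 1.251 g, so %KOH = 1.251/1.8883 x 100 = 66.2%.

66.2%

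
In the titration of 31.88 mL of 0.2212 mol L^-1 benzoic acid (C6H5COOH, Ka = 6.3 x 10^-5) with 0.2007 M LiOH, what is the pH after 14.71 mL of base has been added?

4.06

Initial n(C6H5COOH) = 0.2212 x 0.03188 = 0.007052 mol.
n(LiOH) added = 0.2007 x 0.01471 = 0.002952 mol, converting that many moles of C6H5COOH to C6H5COO-.
Remaining n(C6H5COOH) = 0.004100 mol; n(C6H5COO-) = 0.002952 mol.
By Henderson-Hasselbalch, pH = pKa + log([A^-]/[HA]) = 4.20 + log(0.002952/0.004100) = 4.20 + (-0.14) = 4.06.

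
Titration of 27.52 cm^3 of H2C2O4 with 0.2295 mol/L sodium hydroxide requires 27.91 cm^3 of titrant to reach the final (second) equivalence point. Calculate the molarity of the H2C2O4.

n(NaOH) = 0.2295 x 0.02791 = 0.006405 mol.
At the final (second) equivalence point, 2 mol OH^- react per mol H2C2O4, so n(H2C2O4) = 0.006405 / 2 = 0.003203 mol.
[H2C2O4] = 0.003203 / 0.02752 L = 0.116 M.

0.116 M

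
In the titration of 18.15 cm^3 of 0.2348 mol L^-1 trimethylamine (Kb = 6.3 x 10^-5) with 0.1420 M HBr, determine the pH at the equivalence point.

5.43

n((CH3)3N) = 0.2348 x 0.01815 = 0.004262 mol; V(HBr) at equivalence = 0.004262/0.1420 = 0.03001 L.
At equivalence the base is fully converted to (CH3)3NH+; total volume = 0.04816 L, so [(CH3)3NH+] = 0.004262/0.04816 = 0.08849 M.
Ka((CH3)3NH+) = Kw/Kb = 1.0e-14 / 6.3 x 10^-5 = 1.59e-10.
[H^+] = sqrt(Ka x [(CH3)3NH+]) = sqrt(1.59e-10 x 0.08849) = 3.75e-6 M.
pH = -log(3.75e-6) = 5.43.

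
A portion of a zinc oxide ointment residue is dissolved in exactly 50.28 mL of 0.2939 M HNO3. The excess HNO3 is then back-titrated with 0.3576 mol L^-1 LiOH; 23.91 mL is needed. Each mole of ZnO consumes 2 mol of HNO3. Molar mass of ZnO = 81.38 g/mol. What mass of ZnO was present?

Total n(HNO3) added = 0.2939 x 0.05028 = 0.01478 mol.
n(LiOH) used = 0.3576 x 0.02391 = 0.008550 mol, which equals the excess n(HNO3).
So n(HNO3) consumed by the sample = 0.01478 - 0.008550 = 0.006227 mol.
n(ZnO) = 0.006227 / 2 = 0.003114 mol.
mass = 0.003114 mol x 81.38 g/mol = 0.253 g.

0.253 g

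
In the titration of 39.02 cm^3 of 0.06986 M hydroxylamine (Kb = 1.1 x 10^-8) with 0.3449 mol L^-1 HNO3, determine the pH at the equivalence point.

3.64

n(NH2OH) = 0.06986 x 0.03902 = 0.002726 mol; V(HNO3) at equivalence = 0.002726/0.3449 = 0.007904 L.
At equivalence the base is fully converted to NH3OH+; total volume = 0.04692 L, so [NH3OH+] = 0.002726/0.04692 = 0.05809 M.
Ka(NH3OH+) = Kw/Kb = 1.0e-14 / 1.1 x 10^-8 = 9.09e-7.
[H^+] = sqrt(Ka x [NH3OH+]) = sqrt(9.09e-7 x 0.05809) = 0.000230 M.
pH = -log(0.000230) = 3.64.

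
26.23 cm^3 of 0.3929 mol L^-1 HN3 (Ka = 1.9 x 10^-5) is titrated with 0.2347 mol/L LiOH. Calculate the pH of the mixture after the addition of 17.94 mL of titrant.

4.56

Initial n(HN3) = 0.3929 x 0.02623 = 0.01031 mol.
n(LiOH) added = 0.2347 x 0.01794 = 0.004211 mol, converting that many moles of HN3 to N3-.
Remaining n(HN3) = 0.006095 mol; n(N3-) = 0.004211 mol.
By Henderson-Hasselbalch, pH = pKa + log([A^-]/[HA]) = 4.72 + log(0.004211/0.006095) = 4.72 + (-0.16) = 4.56.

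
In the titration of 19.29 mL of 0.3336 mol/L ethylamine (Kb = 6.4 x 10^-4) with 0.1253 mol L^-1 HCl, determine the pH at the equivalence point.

n(C2H5NH2) = 0.3336 x 0.01929 = 0.006435 mol; V(HCl) at equivalence = 0.006435/0.1253 = 0.05136 L.
At equivalence the base is fully converted to C2H5NH3+; total volume = 0.07065 L, so [C2H5NH3+] = 0.006435/0.07065 = 0.09109 M.
Ka(C2H5NH3+) = Kw/Kb = 1.0e-14 / 6.4 x 10^-4 = 1.56e-11.
[H^+] = sqrt(Ka x [C2H5NH3+]) = sqrt(1.56e-11 x 0.09109) = 1.19e-6 M.
pH = -log(1.19e-6) = 5.92.

5.92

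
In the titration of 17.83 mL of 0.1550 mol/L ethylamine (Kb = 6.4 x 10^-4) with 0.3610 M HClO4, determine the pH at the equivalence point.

5.89

n(C2H5NH2) = 0.1550 x 0.01783 = 0.002764 mol; V(HClO4) at equivalence = 0.002764/0.3610 = 0.007656 L.
At equivalence the base is fully converted to C2H5NH3+; total volume = 0.02549 L, so [C2H5NH3+] = 0.002764/0.02549 = 0.1084 M.
Ka(C2H5NH3+) = Kw/Kb = 1.0e-14 / 6.4 x 10^-4 = 1.56e-11.
[H^+] = sqrt(Ka x [C2H5NH3+]) = sqrt(1.56e-11 x 0.1084) = 1.30e-6 M.
pH = -log(1.30e-6) = 5.89.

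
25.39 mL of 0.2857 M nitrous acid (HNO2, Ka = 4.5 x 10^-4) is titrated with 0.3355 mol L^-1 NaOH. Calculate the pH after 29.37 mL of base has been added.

n(acid) = 0.2857 x 0.02539 = 0.007254 mol; n(NaOH) added = 0.3355 x 0.02937 = 0.009854 mol.
Base is in excess by 0.009854 - 0.007254 = 0.002600 mol in a total volume of 0.05476 L.
[OH^-] = 0.002600/0.05476 = 0.04747 M, so pOH = 1.32 and pH = 14.00 - 1.32 = 12.68.

12.68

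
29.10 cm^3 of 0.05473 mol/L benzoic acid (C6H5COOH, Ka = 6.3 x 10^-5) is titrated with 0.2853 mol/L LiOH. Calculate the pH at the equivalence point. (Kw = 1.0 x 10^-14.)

n(C6H5COOH) = 0.05473 x 0.02910 = 0.001593 mol; V(LiOH) at equivalence = 0.001593/0.2853 = 0.005582 L.
At equivalence all the acid is converted to C6H5COO-; total volume = 0.02910 + 0.005582 = 0.03468 L, so [C6H5COO-] = 0.001593/0.03468 = 0.04592 M.
Kb = Kw/Ka = 1.0e-14 / 6.3 x 10^-5 = 1.59e-10.
[OH^-] = sqrt(Kb x [C6H5COO-]) = sqrt(1.59e-10 x 0.04592) = 2.70e-6 M.
pOH = 5.57, so pH = 14.00 - 5.57 = 8.43.

8.43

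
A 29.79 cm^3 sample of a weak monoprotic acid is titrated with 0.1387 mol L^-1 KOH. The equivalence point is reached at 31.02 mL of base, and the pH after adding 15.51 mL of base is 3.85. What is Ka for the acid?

1.4 x 10^-4

15.51 mL is half of the equivalence volume, so this is the half-equivalence point where [HA] = [A^-].
At half-equivalence pH = pKa, so pKa = 3.85.
Ka = 10^(-3.85) = 1.4 x 10^-4.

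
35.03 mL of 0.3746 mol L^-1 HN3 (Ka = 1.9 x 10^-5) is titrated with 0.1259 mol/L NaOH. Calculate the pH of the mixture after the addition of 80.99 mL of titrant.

5.26

Initial n(HN3) = 0.3746 x 0.03503 = 0.01312 mol.
n(NaOH) added = 0.1259 x 0.08099 = 0.01020 mol, converting that many moles of HN3 to N3-.
Remaining n(HN3) = 0.002926 mol; n(N3-) = 0.01020 mol.
By Henderson-Hasselbalch, pH = pKa + log([A^-]/[HA]) = 4.72 + log(0.01020/0.002926) = 4.72 + (+0.54) = 5.26.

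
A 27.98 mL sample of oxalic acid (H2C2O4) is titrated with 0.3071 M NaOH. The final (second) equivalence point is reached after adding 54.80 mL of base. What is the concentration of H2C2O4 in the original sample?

n(NaOH) = 0.3071 x 0.05480 = 0.01683 mol.
At the final (second) equivalence point, 2 mol OH^- react per mol H2C2O4, so n(H2C2O4) = 0.01683 / 2 = 0.008415 mol.
[H2C2O4] = 0.008415 / 0.02798 L = 0.301 M.

0.301 M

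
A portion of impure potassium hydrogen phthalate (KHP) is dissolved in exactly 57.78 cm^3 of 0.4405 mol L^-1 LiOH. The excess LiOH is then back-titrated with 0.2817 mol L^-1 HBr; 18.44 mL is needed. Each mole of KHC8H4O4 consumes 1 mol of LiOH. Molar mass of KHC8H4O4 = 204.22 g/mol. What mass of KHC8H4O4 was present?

4.14 g

Total n(LiOH) added = 0.4405 x 0.05778 = 0.02545 mol.
n(HBr) used = 0.2817 x 0.01844 = 0.005195 mol, which equals the excess n(LiOH).
So n(LiOH) consumed by the sample = 0.02545 - 0.005195 = 0.02026 mol.
n(KHC8H4O4) = 0.02026 / 1 = 0.02026 mol.
mass = 0.02026 mol x 204.22 g/mol = 4.14 g.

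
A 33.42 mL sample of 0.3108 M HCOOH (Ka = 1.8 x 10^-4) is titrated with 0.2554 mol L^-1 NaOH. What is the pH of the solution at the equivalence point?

n(HCOOH) = 0.3108 x 0.03342 = 0.01039 mol; V(NaOH) at equivalence = 0.01039/0.2554 = 0.04067 L.
At equivalence all the acid is converted to HCOO-; total volume = 0.03342 + 0.04067 = 0.07409 L, so [HCOO-] = 0.01039/0.07409 = 0.1402 M.
Kb = Kw/Ka = 1.0e-14 / 1.8 x 10^-4 = 5.56e-11.
[OH^-] = sqrt(Kb x [HCOO-]) = sqrt(5.56e-11 x 0.1402) = 2.79e-6 M.
pOH = 5.55, so pH = 14.00 - 5.55 = 8.45.

8.45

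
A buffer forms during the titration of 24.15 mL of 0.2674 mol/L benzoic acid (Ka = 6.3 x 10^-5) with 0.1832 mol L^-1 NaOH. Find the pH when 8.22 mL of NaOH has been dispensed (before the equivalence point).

3.68

Initial n(C6H5COOH) = 0.2674 x 0.02415 = 0.006458 mol.
n(NaOH) added = 0.1832 x 0.008220 = 0.001506 mol, converting that many moles of C6H5COOH to C6H5COO-.
Remaining n(C6H5COOH) = 0.004952 mol; n(C6H5COO-) = 0.001506 mol.
By Henderson-Hasselbalch, pH = pKa + log([A^-]/[HA]) = 4.20 + log(0.001506/0.004952) = 4.20 + (-0.52) = 3.68.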